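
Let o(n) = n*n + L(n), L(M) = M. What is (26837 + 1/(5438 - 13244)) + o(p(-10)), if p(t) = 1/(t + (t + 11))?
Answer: 5656198951/210762 ≈ 26837.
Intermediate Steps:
p(t) = 1/(11 + 2*t) (p(t) = 1/(t + (11 + t)) = 1/(11 + 2*t))
o(n) = n + n² (o(n) = n*n + n = n² + n = n + n²)
(26837 + 1/(5438 - 13244)) + o(p(-10)) = (26837 + 1/(5438 - 13244)) + (1 + 1/(11 + 2*(-10)))/(11 + 2*(-10)) = (26837 + 1/(-7806)) + (1 + 1/(11 - 20))/(11 - 20) = (26837 - 1/7806) + (1 + 1/(-9))/(-9) = 209489621/7806 - (1 - ⅑)/9 = 209489621/7806 - ⅑*8/9 = 209489621/7806 - 8/81 = 5656198951/210762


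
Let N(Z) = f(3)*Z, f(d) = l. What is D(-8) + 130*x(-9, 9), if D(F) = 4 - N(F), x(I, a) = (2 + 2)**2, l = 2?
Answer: 2100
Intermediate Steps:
x(I, a) = 16 (x(I, a) = 4**2 = 16)
f(d) = 2
N(Z) = 2*Z
D(F) = 4 - 2*F
D(-8) + 130*x(-9, 9) = (4 - 2*(-8)) + 130*16 = (4 + 16) + 2080 = 20 + 2080 = 2100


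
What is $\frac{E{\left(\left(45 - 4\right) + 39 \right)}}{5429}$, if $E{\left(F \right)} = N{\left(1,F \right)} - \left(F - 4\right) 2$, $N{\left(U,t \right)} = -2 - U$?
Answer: $- \frac{155}{5429} \approx -0.02855$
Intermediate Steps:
$E{\left(F \right)} = 5 - 2 F$ ($E{\left(F \right)} = \left(-2 - 1\right) - \left(F - 4\right) 2 = \left(-2 - 1\right) - \left(-4 + F\right) 2 = -3 - \left(-8 + 2 F\right) = 5 - 2 F$)
$\frac{E{\left(\left(45 - 4\right) + 39 \right)}}{5429} = \frac{5 - 2 \left(\left(45 - 4\right) + 39\right)}{5429} = \left(5 - 2 \left(41 + 39\right)\right) \frac{1}{5429} = \left(5 - 160\right) \frac{1}{5429} = \left(-155\right) \frac{1}{5429} = - \frac{155}{5429}$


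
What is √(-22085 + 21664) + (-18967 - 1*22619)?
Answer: -41586 + I*√421 ≈ -41586.0 + 20.518*I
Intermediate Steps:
√(-22085 + 21664) + (-18967 - 1*22619) = √(-421) + (-18967 - 22619) = I*√421 - 41586 = -41586 + I*√421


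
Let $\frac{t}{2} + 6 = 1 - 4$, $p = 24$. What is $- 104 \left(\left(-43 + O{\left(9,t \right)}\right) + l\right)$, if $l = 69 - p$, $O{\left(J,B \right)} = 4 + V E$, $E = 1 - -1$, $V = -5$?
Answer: $416$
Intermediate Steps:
$t = -18$ ($t = -12 + 2 \left(1 - 4\right) = -12 + 2 \left(-3\right) = -12 - 6 = -18$)
$E = 2$ ($E = 1 + 1 = 2$)
$O{\left(J,B \right)} = -6$ ($O{\left(J,B \right)} = 4 - 10 = -6$)
$l = 45$ ($l = 69 - 24 = 45$)
$- 104 \left(\left(-43 + O{\left(9,t \right)}\right) + l\right) = - 104 \left(\left(-43 - 6\right) + 45\right) = - 104 \left(-49 + 45\right) = \left(-104\right) \left(-4\right) = 416$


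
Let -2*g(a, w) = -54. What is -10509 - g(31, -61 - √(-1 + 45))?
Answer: -10536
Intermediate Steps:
g(a, w) = 27 (g(a, w) = -½*(-54) = 27)
-10509 - g(31, -61 - √(-1 + 45)) = -10509 - 1*27 = -10509 - 27 = -10536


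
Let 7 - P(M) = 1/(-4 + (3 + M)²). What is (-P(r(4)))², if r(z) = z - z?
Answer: 1156/25 ≈ 46.240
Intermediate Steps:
r(z) = 0
P(M) = 7 - 1/(-4 + (3 + M)²)
(-P(r(4)))² = (-(-29 + 7*(3 + 0)²)/(-4 + (3 + 0)²))² = (-(-29 + 7*3²)/(-4 + 3²))² = (-(-29 + 7*9)/(-4 + 9))² = (-(-29 + 63)/5)² = (-34/5)² = 1156/25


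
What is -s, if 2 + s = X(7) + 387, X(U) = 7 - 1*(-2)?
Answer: -394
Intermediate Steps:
X(U) = 9 (X(U) = 7 + 2 = 9)
s = 394 (s = -2 + (9 + 387) = -2 + 396 = 394)
-s = -1*394 = -394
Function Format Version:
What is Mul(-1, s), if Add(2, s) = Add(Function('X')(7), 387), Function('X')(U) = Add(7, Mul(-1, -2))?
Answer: -394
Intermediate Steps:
Function('X')(U) = 9 (Function('X')(U) = Add(7, 2) = 9)
s = 394 (s = Add(-2, Add(9, 387)) = Add(-2, 396) = 394)
Mul(-1, s) = Mul(-1, 394) = -394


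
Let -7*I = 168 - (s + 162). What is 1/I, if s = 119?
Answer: 7/113 ≈ 0.061947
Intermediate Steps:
I = 113/7 (I = -(168 - (119 + 162))/7 = -(168 - 1*281)/7 = -(168 - 281)/7 = -⅐*(-113) = 113/7 ≈ 16.143)
1/I = 1/(113/7) = 7/113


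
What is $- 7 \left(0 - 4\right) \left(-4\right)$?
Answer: $-112$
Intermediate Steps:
$- 7 \left(0 - 4\right) \left(-4\right) = \left(-7\right) \left(-4\right) \left(-4\right) = 28 \left(-4\right) = -112$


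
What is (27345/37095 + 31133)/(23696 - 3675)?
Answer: 76993732/49511933 ≈ 1.5551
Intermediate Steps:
(27345/37095 + 31133)/(23696 - 3675) = (27345*(1/37095) + 31133)/20021 = (1823/2473 + 31133)*(1/20021) = (76993732/2473)*(1/20021) = 76993732/49511933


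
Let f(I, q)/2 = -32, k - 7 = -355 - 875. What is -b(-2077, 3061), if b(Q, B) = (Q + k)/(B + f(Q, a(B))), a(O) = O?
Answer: 1100/999 ≈ 1.1011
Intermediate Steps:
k = -1223 (k = 7 + (-355 - 875) = 7 - 1230 = -1223)
f(I, q) = -64 (f(I, q) = 2*(-32) = -64)
b(Q, B) = (-1223 + Q)/(-64 + B) (b(Q, B) = (Q - 1223)/(B - 64) = (-1223 + Q)/(-64 + B))
-b(-2077, 3061) = -(-1223 - 2077)/(-64 + 3061) = -(-3300)/2997 = -1*(-1100/999) = 1100/999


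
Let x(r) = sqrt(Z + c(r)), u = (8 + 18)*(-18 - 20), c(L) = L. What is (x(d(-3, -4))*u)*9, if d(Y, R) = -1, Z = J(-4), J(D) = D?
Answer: -8892*I*sqrt(5) ≈ -19883.0*I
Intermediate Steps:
Z = -4
u = -988 (u = 26*(-38) = -988)
x(r) = sqrt(-4 + r)
(x(d(-3, -4))*u)*9 = (sqrt(-4 - 1)*(-988))*9 = (sqrt(-5)*(-988))*9 = ((I*sqrt(5))*(-988))*9 = -988*I*sqrt(5)*9 = -8892*I*sqrt(5)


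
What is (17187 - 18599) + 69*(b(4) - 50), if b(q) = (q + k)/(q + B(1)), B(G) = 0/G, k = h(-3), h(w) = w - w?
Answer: -4793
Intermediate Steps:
h(w) = 0
k = 0
B(G) = 0
b(q) = 1 (b(q) = (q + 0)/(q + 0) = q/q = 1)
(17187 - 18599) + 69*(b(4) - 50) = (17187 - 18599) + 69*(1 - 50) = -1412 + 69*(-49) = -1412 - 3381 = -4793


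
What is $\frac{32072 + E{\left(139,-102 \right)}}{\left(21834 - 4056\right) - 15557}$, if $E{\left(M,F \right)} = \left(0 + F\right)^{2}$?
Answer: $\frac{42476}{2221} \approx 19.125$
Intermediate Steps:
$E{\left(M,F \right)} = F^{2}$
$\frac{32072 + E{\left(139,-102 \right)}}{\left(21834 - 4056\right) - 15557} = \frac{32072 + \left(-102\right)^{2}}{\left(21834 - 4056\right) - 15557} = \frac{32072 + 10404}{\left(21834 - 4056\right) - 15557} = \frac{42476}{17778 - 15557} = \frac{42476}{2221}$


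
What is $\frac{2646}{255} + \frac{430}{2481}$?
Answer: $\frac{2224792}{210885} \approx 10.55$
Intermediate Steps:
$\frac{2646}{255} + \frac{430}{2481} = 2646 \cdot \frac{1}{255} + 430 \cdot \frac{1}{2481} = \frac{882}{85} + \frac{430}{2481} = \frac{2224792}{210885}$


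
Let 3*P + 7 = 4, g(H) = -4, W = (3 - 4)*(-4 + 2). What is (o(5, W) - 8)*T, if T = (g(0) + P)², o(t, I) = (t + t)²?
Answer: 2300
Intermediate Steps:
W = 2 (W = -1*(-2) = 2)
P = -1 (P = -7/3 + (⅓)*4 = -7/3 + 4/3 = -1)
o(t, I) = 4*t² (o(t, I) = (2*t)² = 4*t²)
T = 25 (T = (-4 - 1)² = (-5)² = 25)
(o(5, W) - 8)*T = (4*5² - 8)*25 = (4*25 - 8)*25 = (100 - 8)*25 = 92*25 = 2300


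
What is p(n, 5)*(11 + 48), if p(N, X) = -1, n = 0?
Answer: -59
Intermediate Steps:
p(n, 5)*(11 + 48) = -(11 + 48) = -1*59 = -59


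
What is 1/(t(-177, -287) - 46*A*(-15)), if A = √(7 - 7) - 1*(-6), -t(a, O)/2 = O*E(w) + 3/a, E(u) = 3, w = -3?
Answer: 59/345860 ≈ 0.00017059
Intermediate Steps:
t(a, O) = -6*O - 6/a (t(a, O) = -2*(O*3 + 3/a) = -2*(3*O + 3/a) = -6*O - 6/a)
A = 6 (A = √0 + 6 = 0 + 6 = 6)
1/(t(-177, -287) - 46*A*(-15)) = 1/((-6*(-287) - 6/(-177)) - 46*6*(-15)) = 1/((1722 - 6*(-1/177)) - 276*(-15)) = 1/((1722 + 2/59) + 4140) = 1/(101600/59 + 4140) = 1/(345860/59) = 59/345860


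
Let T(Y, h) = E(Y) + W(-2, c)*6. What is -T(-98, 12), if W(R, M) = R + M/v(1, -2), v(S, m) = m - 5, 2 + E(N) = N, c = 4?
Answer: 808/7 ≈ 115.43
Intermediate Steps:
E(N) = -2 + N
v(S, m) = -5 + m
W(R, M) = R - M/7 (W(R, M) = R + M/(-5 - 2) = R + M/(-7) = R + M*(-⅐) = R - M/7)
T(Y, h) = -122/7 + Y (T(Y, h) = (-2 + Y) + (-2 - ⅐*4)*6 = (-2 + Y) + (-2 - 4/7)*6 = (-2 + Y) - 18/7*6 = (-2 + Y) - 108/7 = -122/7 + Y)
-T(-98, 12) = -(-122/7 - 98) = -1*(-808/7) = 808/7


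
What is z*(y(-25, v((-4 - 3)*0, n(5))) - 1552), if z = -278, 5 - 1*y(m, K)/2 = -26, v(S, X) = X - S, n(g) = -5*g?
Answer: 414220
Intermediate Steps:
y(m, K) = 62 (y(m, K) = 10 - 2*(-26) = 10 + 52 = 62)
z*(y(-25, v((-4 - 3)*0, n(5))) - 1552) = -278*(62 - 1552) = -278*(-1490) = 414220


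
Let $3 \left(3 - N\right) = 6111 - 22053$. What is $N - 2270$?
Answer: $3047$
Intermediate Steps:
$N = 5317$ ($N = 3 - \frac{6111 - 22053}{3} = 3 - -5314 = 3 + 5314 = 5317$)
$N - 2270 = 5317 - 2270 = 3047$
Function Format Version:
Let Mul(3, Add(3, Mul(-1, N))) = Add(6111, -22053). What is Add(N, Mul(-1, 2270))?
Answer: 3047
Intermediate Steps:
N = 5317 (N = Add(3, Mul(Rational(-1, 3), Add(6111, -22053))) = Add(3, Mul(Rational(-1, 3), -15942)) = Add(3, 5314) = 5317)
Add(N, Mul(-1, 2270)) = Add(5317, Mul(-1, 2270)) = Add(5317, -2270) = 3047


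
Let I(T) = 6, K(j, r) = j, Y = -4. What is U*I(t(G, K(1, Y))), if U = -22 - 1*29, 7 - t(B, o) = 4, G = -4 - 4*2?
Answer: -306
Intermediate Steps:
G = -12 (G = -4 - 8 = -12)
t(B, o) = 3 (t(B, o) = 7 - 1*4 = 7 - 4 = 3)
U = -51 (U = -22 - 29 = -51)
U*I(t(G, K(1, Y))) = -51*6 = -306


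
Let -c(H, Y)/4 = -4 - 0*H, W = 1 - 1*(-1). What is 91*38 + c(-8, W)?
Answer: 3474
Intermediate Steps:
W = 2 (W = 1 + 1 = 2)
c(H, Y) = 16 (c(H, Y) = -4*(-4 - 0*H) = -4*(-4 - 1*0) = -4*(-4 + 0) = -4*(-4) = 16)
91*38 + c(-8, W) = 91*38 + 16 = 3458 + 16 = 3474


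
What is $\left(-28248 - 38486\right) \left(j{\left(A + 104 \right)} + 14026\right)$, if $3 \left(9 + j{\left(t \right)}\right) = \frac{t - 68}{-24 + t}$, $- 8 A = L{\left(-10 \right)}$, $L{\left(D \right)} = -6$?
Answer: $- \frac{302140854360}{323} \approx -9.3542 \cdot 10^{8}$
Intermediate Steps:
$A = \frac{3}{4}$ ($A = \left(- \frac{1}{8}\right) \left(-6\right) = \frac{3}{4} \approx 0.75$)
$j{\left(t \right)} = -9 + \frac{-68 + t}{3 \left(-24 + t\right)}$ ($j{\left(t \right)} = -9 + \frac{\left(t - 68\right) \frac{1}{-24 + t}}{3} = -9 + \frac{\left(-68 + t\right) \frac{1}{-24 + t}}{3} = -9 + \frac{\frac{1}{-24 + t} \left(-68 + t\right)}{3} = -9 + \frac{-68 + t}{3 \left(-24 + t\right)}$)
$\left(-28248 - 38486\right) \left(j{\left(A + 104 \right)} + 14026\right) = \left(-28248 - 38486\right) \left(\frac{2 \left(290 - 13 \left(\frac{3}{4} + 104\right)\right)}{3 \left(-24 + \left(\frac{3}{4} + 104\right)\right)} + 14026\right) = - 66734 \left(\frac{2 \left(290 - \frac{5447}{4}\right)}{3 \left(-24 + \frac{419}{4}\right)} + 14026\right) = - 66734 \left(\frac{2 \left(290 - \frac{5447}{4}\right)}{3 \cdot \frac{323}{4}} + 14026\right) = - 66734 \left(\frac{2}{3} \cdot \frac{4}{323} \left(- \frac{4287}{4}\right) + 14026\right) = - 66734 \left(- \frac{2858}{323} + 14026\right) = \left(-66734\right) \frac{4527540}{323} = - \frac{302140854360}{323}$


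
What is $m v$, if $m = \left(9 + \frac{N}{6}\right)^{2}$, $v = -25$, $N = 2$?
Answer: $- \frac{19600}{9} \approx -2177.8$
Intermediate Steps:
$m = \frac{784}{9}$ ($m = \left(9 + \frac{2}{6}\right)^{2} = \left(9 + 2 \cdot \frac{1}{6}\right)^{2} = \left(9 + \frac{1}{3}\right)^{2} = \left(\frac{28}{3}\right)^{2} = \frac{784}{9} \approx 87.111$)
$m v = \frac{784}{9} \left(-25\right) = - \frac{19600}{9}$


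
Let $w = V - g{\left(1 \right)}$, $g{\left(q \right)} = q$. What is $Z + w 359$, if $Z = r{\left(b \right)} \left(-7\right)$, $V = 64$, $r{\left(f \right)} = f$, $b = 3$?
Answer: $22596$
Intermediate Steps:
$Z = -21$ ($Z = 3 \left(-7\right) = -21$)
$w = 63$ ($w = 64 - 1 = 63$)
$Z + w 359 = -21 + 63 \cdot 359 = -21 + 22617 = 22596$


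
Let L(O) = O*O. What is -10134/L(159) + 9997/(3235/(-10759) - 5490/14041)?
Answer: -4242319985325857/293511131905 ≈ -14454.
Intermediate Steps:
L(O) = O²
-10134/L(159) + 9997/(3235/(-10759) - 5490/14041) = -10134/(159²) + 9997/(3235/(-10759) - 5490/14041) = -10134/25281 + 9997/(3235*(-1/10759) - 5490*1/14041) = -10134*1/25281 + 9997/(-3235/10759 - 5490/14041) = -1126/2809 + 9997/(-104489545/151067119) = -1126/2809 + 9997*(-151067119/104489545) = -1126/2809 - 1510217988643/104489545 = -4242319985325857/293511131905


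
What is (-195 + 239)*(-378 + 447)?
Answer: 3036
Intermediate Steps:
(-195 + 239)*(-378 + 447) = 44*69 = 3036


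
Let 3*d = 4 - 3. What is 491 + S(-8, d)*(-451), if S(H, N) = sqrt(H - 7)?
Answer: 491 - 451*I*sqrt(15) ≈ 491.0 - 1746.7*I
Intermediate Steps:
d = 1/3 (d = (4 - 3)/3 = (1/3)*1 = 1/3 ≈ 0.33333)
S(H, N) = sqrt(-7 + H)
491 + S(-8, d)*(-451) = 491 + sqrt(-7 - 8)*(-451) = 491 + sqrt(-15)*(-451) = 491 + (I*sqrt(15))*(-451) = 491 - 451*I*sqrt(15)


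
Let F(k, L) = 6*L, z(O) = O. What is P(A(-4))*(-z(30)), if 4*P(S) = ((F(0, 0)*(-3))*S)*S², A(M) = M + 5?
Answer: 0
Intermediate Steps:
A(M) = 5 + M
P(S) = 0 (P(S) = ((((6*0)*(-3))*S)*S²)/4 = (((0*(-3))*S)*S²)/4 = ((0*S)*S²)/4 = (0*S²)/4 = (¼)*0 = 0)
P(A(-4))*(-z(30)) = 0*(-1*30) = 0*(-30) = 0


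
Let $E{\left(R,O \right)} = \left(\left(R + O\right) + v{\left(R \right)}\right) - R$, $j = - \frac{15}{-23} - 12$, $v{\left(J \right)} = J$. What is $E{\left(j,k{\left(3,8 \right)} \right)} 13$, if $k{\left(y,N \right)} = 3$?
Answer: $- \frac{2496}{23} \approx -108.52$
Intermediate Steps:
$j = - \frac{261}{23}$ ($j = \left(-15\right) \left(- \frac{1}{23}\right) - 12 = \frac{15}{23} - 12 = - \frac{261}{23} \approx -11.348$)
$E{\left(R,O \right)} = O + R$ ($E{\left(R,O \right)} = \left(\left(R + O\right) + R\right) - R = \left(\left(O + R\right) + R\right) - R = \left(O + 2 R\right) - R = O + R$)
$E{\left(j,k{\left(3,8 \right)} \right)} 13 = \left(3 - \frac{261}{23}\right) 13 = \left(- \frac{192}{23}\right) 13 = - \frac{2496}{23}$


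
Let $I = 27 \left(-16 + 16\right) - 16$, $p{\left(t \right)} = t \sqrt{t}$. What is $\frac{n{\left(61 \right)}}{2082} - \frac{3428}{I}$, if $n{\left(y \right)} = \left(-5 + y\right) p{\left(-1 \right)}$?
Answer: $\frac{857}{4} - \frac{28 i}{1041} \approx 214.25 - 0.026897 i$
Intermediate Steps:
$p{\left(t \right)} = t^{\frac{3}{2}}$
$I = -16$ ($I = 27 \cdot 0 - 16 = 0 - 16 = -16$)
$n{\left(y \right)} = - i \left(-5 + y\right)$ ($n{\left(y \right)} = \left(-5 + y\right) \left(-1\right)^{\frac{3}{2}} = \left(-5 + y\right) \left(- i\right) = - i \left(-5 + y\right)$)
$\frac{n{\left(61 \right)}}{2082} - \frac{3428}{I} = \frac{i \left(5 - 61\right)}{2082} - \frac{3428}{-16} = i \left(5 - 61\right) \frac{1}{2082} - - \frac{857}{4} = i \left(-56\right) \frac{1}{2082} + \frac{857}{4} = - 56 i \frac{1}{2082} + \frac{857}{4} = - \frac{28 i}{1041} + \frac{857}{4} = \frac{857}{4} - \frac{28 i}{1041}$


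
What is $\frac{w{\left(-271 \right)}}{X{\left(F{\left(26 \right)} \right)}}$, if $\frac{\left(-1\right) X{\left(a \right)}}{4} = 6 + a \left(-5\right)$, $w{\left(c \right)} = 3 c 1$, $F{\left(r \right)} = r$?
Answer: $- \frac{813}{496} \approx -1.6391$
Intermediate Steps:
$w{\left(c \right)} = 3 c$
$X{\left(a \right)} = -24 + 20 a$ ($X{\left(a \right)} = - 4 \left(6 + a \left(-5\right)\right) = - 4 \left(6 - 5 a\right) = -24 + 20 a$)
$\frac{w{\left(-271 \right)}}{X{\left(F{\left(26 \right)} \right)}} = \frac{3 \left(-271\right)}{-24 + 20 \cdot 26} = - \frac{813}{-24 + 520} = - \frac{813}{496}$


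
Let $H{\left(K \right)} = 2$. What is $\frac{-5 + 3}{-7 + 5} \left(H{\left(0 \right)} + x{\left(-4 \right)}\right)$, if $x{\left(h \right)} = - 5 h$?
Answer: $22$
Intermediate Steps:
$\frac{-5 + 3}{-7 + 5} \left(H{\left(0 \right)} + x{\left(-4 \right)}\right) = \frac{-5 + 3}{-7 + 5} \left(2 - -20\right) = - \frac{2}{-2} \left(2 + 20\right) = \left(-2\right) \left(- \frac{1}{2}\right) 22 = 1 \cdot 22 = 22$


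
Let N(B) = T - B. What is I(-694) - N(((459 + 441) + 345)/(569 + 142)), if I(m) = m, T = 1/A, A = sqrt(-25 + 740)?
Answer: -164063/237 - sqrt(715)/715 ≈ -692.29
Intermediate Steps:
A = sqrt(715) ≈ 26.739
T = sqrt(715)/715 (T = 1/(sqrt(715)) = sqrt(715)/715 ≈ 0.037398)
N(B) = -B + sqrt(715)/715 (N(B) = sqrt(715)/715 - B = -B + sqrt(715)/715)
I(-694) - N(((459 + 441) + 345)/(569 + 142)) = -694 - (-((459 + 441) + 345)/(569 + 142) + sqrt(715)/715) = -694 - (-(900 + 345)/711 + sqrt(715)/715) = -694 - (-1245/711 + sqrt(715)/715) = -694 - (-1*415/237 + sqrt(715)/715) = -694 - (-415/237 + sqrt(715)/715) = -694 + (415/237 - sqrt(715)/715) = -164063/237 - sqrt(715)/715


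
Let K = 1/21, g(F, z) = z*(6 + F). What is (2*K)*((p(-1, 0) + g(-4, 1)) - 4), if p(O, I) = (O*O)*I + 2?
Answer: 0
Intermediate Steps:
p(O, I) = 2 + I*O² (p(O, I) = O²*I + 2 = I*O² + 2 = 2 + I*O²)
K = 1/21 ≈ 0.047619
(2*K)*((p(-1, 0) + g(-4, 1)) - 4) = (2*(1/21))*(((2 + 0*(-1)²) + 1*(6 - 4)) - 4) = 2*(((2 + 0*1) + 1*2) - 4)/21 = 2*(((2 + 0) + 2) - 4)/21 = 2*((2 + 2) - 4)/21 = 2*(4 - 4)/21 = (2/21)*0 = 0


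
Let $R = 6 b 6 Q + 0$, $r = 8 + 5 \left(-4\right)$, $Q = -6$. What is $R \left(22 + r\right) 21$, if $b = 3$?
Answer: $-136080$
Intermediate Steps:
$r = -12$ ($r = 8 - 20 = -12$)
$R = -648$ ($R = 6 \cdot 3 \cdot 6 \left(-6\right) + 0 = 18 \cdot 6 \left(-6\right) + 0 = 108 \left(-6\right) + 0 = -648 + 0 = -648$)
$R \left(22 + r\right) 21 = - 648 \left(22 - 12\right) 21 = - 648 \cdot 10 \cdot 21 = \left(-648\right) 210 = -136080$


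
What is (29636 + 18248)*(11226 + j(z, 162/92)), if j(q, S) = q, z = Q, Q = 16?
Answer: 538311928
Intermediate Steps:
z = 16
(29636 + 18248)*(11226 + j(z, 162/92)) = (29636 + 18248)*(11226 + 16) = 47884*11242 = 538311928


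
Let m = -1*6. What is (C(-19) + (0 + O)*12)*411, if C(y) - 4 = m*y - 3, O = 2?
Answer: 57129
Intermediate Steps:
m = -6
C(y) = 1 - 6*y (C(y) = 4 + (-6*y - 3) = 4 + (-3 - 6*y) = 1 - 6*y)
(C(-19) + (0 + O)*12)*411 = ((1 - 6*(-19)) + (0 + 2)*12)*411 = ((1 + 114) + 2*12)*411 = (115 + 24)*411 = 139*411 = 57129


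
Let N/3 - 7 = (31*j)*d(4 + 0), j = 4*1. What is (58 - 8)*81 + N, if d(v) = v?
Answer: 5559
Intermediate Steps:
j = 4
N = 1509 (N = 21 + 3*((31*4)*(4 + 0)) = 21 + 3*(124*4) = 21 + 3*496 = 21 + 1488 = 1509)
(58 - 8)*81 + N = (58 - 8)*81 + 1509 = 50*81 + 1509 = 4050 + 1509 = 5559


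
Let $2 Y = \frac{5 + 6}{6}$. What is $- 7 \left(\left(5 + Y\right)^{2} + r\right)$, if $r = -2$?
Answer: $- \frac{33271}{144} \approx -231.05$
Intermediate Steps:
$Y = \frac{11}{12}$ ($Y = \frac{\left(5 + 6\right) \frac{1}{6}}{2} = \frac{11 \cdot \frac{1}{6}}{2} = \frac{1}{2} \cdot \frac{11}{6} = \frac{11}{12} \approx 0.91667$)
$- 7 \left(\left(5 + Y\right)^{2} + r\right) = - 7 \left(\left(5 + \frac{11}{12}\right)^{2} - 2\right) = - 7 \left(\left(\frac{71}{12}\right)^{2} - 2\right) = - 7 \left(\frac{5041}{144} - 2\right) = \left(-7\right) \frac{4753}{144} = - \frac{33271}{144}$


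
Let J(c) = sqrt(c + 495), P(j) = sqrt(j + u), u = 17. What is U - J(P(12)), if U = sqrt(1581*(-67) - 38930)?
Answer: -sqrt(495 + sqrt(29)) + I*sqrt(144857) ≈ -22.369 + 380.6*I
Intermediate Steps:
P(j) = sqrt(17 + j) (P(j) = sqrt(j + 17) = sqrt(17 + j))
U = I*sqrt(144857) (U = sqrt(-105927 - 38930) = sqrt(-144857) = I*sqrt(144857) ≈ 380.6*I)
J(c) = sqrt(495 + c)
U - J(P(12)) = I*sqrt(144857) - sqrt(495 + sqrt(17 + 12)) = I*sqrt(144857) - sqrt(495 + sqrt(29)) = -sqrt(495 + sqrt(29)) + I*sqrt(144857)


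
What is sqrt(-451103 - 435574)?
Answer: I*sqrt(886677) ≈ 941.63*I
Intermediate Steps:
sqrt(-451103 - 435574) = sqrt(-886677) = I*sqrt(886677)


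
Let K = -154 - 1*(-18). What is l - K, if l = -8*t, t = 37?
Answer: -160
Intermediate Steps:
K = -136 (K = -154 + 18 = -136)
l = -296 (l = -8*37 = -296)
l - K = -296 - 1*(-136) = -296 + 136 = -160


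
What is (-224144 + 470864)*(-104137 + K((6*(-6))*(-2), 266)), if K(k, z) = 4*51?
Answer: -25642349760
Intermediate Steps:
K(k, z) = 204
(-224144 + 470864)*(-104137 + K((6*(-6))*(-2), 266)) = (-224144 + 470864)*(-104137 + 204) = 246720*(-103933) = -25642349760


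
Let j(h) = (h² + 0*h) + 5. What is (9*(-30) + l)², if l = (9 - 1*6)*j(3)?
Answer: 51984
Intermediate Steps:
j(h) = 5 + h² (j(h) = (h² + 0) + 5 = h² + 5 = 5 + h²)
l = 42 (l = (9 - 1*6)*(5 + 3²) = (9 - 6)*(5 + 9) = 3*14 = 42)
(9*(-30) + l)² = (9*(-30) + 42)² = (-270 + 42)² = (-228)² = 51984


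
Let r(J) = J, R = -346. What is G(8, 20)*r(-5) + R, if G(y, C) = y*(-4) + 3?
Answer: -201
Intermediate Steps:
G(y, C) = 3 - 4*y (G(y, C) = -4*y + 3 = 3 - 4*y)
G(8, 20)*r(-5) + R = (3 - 4*8)*(-5) - 346 = (3 - 32)*(-5) - 346 = -29*(-5) - 346 = 145 - 346 = -201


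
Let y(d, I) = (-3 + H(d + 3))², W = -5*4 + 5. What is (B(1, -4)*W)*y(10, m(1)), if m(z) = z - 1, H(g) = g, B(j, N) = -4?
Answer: 6000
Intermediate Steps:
W = -15 (W = -20 + 5 = -15)
m(z) = -1 + z
y(d, I) = d² (y(d, I) = (-3 + (d + 3))² = (-3 + (3 + d))² = d²)
(B(1, -4)*W)*y(10, m(1)) = -4*(-15)*10² = 60*100 = 6000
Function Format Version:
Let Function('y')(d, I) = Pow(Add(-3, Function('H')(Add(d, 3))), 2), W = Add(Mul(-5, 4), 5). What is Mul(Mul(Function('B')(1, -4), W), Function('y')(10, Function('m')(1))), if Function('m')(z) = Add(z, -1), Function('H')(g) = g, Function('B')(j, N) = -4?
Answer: 6000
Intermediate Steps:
W = -15 (W = Add(-20, 5) = -15)
Function('m')(z) = Add(-1, z)
Function('y')(d, I) = Pow(d, 2) (Function('y')(d, I) = Pow(Add(-3, Add(d, 3)), 2) = Pow(Add(-3, Add(3, d)), 2) = Pow(d, 2))
Mul(Mul(Function('B')(1, -4), W), Function('y')(10, Function('m')(1))) = Mul(Mul(-4, -15), Pow(10, 2)) = Mul(60, 100) = 6000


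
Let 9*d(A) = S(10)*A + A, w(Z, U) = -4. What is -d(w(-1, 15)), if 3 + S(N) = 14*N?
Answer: 184/3 ≈ 61.333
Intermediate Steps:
S(N) = -3 + 14*N
d(A) = 46*A/3 (d(A) = ((-3 + 14*10)*A + A)/9 = ((-3 + 140)*A + A)/9 = (137*A + A)/9 = (138*A)/9 = 46*A/3)
-d(w(-1, 15)) = -46*(-4)/3 = -1*(-184/3) = 184/3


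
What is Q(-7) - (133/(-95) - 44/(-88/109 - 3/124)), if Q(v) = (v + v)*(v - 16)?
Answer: 15199943/56195 ≈ 270.49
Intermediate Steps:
Q(v) = 2*v*(-16 + v) (Q(v) = (2*v)*(-16 + v) = 2*v*(-16 + v))
Q(-7) - (133/(-95) - 44/(-88/109 - 3/124)) = 2*(-7)*(-16 - 7) - (133/(-95) - 44/(-88/109 - 3/124)) = 2*(-7)*(-23) - (133*(-1/95) - 44/(-88*1/109 - 3*1/124)) = 322 - (-7/5 - 44/(-88/109 - 3/124)) = 322 - (-7/5 - 44/(-11239/13516)) = 322 - (-7/5 - 44*(-13516/11239)) = 322 - (-7/5 + 594704/11239) = 322 - 1*2894847/56195 = 322 - 2894847/56195 = 15199943/56195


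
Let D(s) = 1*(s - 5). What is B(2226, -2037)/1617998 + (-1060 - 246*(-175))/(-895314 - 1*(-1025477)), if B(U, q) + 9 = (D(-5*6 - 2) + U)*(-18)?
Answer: 62809882027/210603473674 ≈ 0.29824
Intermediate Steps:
D(s) = -5 + s (D(s) = 1*(-5 + s) = -5 + s)
B(U, q) = 657 - 18*U (B(U, q) = -9 + ((-5 + (-5*6 - 2)) + U)*(-18) = -9 + ((-5 + (-30 - 2)) + U)*(-18) = -9 + ((-5 - 32) + U)*(-18) = -9 + (-37 + U)*(-18) = -9 + (666 - 18*U) = 657 - 18*U)
B(2226, -2037)/1617998 + (-1060 - 246*(-175))/(-895314 - 1*(-1025477)) = (657 - 18*2226)/1617998 + (-1060 - 246*(-175))/(-895314 - 1*(-1025477)) = (657 - 40068)*(1/1617998) + (-1060 + 43050)/(-895314 + 1025477) = -39411*1/1617998 + 41990/130163 = -39411/1617998 + 41990*(1/130163) = -39411/1617998 + 41990/130163 = 62809882027/210603473674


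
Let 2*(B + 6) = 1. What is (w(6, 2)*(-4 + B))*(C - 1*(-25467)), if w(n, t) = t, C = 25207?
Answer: -962806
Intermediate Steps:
B = -11/2 (B = -6 + (½)*1 = -6 + ½ = -11/2 ≈ -5.5000)
(w(6, 2)*(-4 + B))*(C - 1*(-25467)) = (2*(-4 - 11/2))*(25207 - 1*(-25467)) = (2*(-19/2))*(25207 + 25467) = -19*50674 = -962806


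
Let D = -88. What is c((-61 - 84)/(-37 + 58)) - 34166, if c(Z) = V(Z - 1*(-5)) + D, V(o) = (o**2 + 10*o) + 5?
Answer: -15110609/441 ≈ -34264.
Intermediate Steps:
V(o) = 5 + o**2 + 10*o
c(Z) = -33 + (5 + Z)**2 + 10*Z (c(Z) = (5 + (Z - 1*(-5))**2 + 10*(Z - 1*(-5))) - 88 = (5 + (Z + 5)**2 + 10*(Z + 5)) - 88 = (5 + (5 + Z)**2 + 10*(5 + Z)) - 88 = (5 + (5 + Z)**2 + (50 + 10*Z)) - 88 = (55 + (5 + Z)**2 + 10*Z) - 88 = -33 + (5 + Z)**2 + 10*Z)
c((-61 - 84)/(-37 + 58)) - 34166 = (-8 + ((-61 - 84)/(-37 + 58))**2 + 20*((-61 - 84)/(-37 + 58))) - 34166 = (-8 + (-145/21)**2 + 20*(-145/21)) - 34166 = (-8 + 21025/441 - 2900/21) - 34166 = -43403/441 - 34166 = -15110609/441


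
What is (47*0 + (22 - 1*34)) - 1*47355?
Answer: -47367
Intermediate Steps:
(47*0 + (22 - 1*34)) - 1*47355 = (0 + (22 - 34)) - 47355 = (0 - 12) - 47355 = -12 - 47355 = -47367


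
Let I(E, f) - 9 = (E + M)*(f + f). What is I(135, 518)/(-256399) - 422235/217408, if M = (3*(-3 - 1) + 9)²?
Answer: -1162780029/460687552 ≈ -2.5240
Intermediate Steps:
M = 9 (M = (3*(-4) + 9)² = (-12 + 9)² = (-3)² = 9)
I(E, f) = 9 + 2*f*(9 + E) (I(E, f) = 9 + (E + 9)*(f + f) = 9 + (9 + E)*(2*f) = 9 + 2*f*(9 + E))
I(135, 518)/(-256399) - 422235/217408 = (9 + 18*518 + 2*135*518)/(-256399) - 422235/217408 = (9 + 9324 + 139860)*(-1/256399) - 422235*1/217408 = 149193*(-1/256399) - 422235/217408 = -1233/2119 - 422235/217408 = -1162780029/460687552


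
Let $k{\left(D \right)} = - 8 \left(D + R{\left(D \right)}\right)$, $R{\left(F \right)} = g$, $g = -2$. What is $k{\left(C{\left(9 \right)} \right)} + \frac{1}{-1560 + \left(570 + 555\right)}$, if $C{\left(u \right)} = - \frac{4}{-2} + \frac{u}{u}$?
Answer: $- \frac{3481}{435} \approx -8.0023$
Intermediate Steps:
$C{\left(u \right)} = 3$ ($C{\left(u \right)} = \left(-4\right) \left(- \frac{1}{2}\right) + 1 = 2 + 1 = 3$)
$R{\left(F \right)} = -2$
$k{\left(D \right)} = 16 - 8 D$ ($k{\left(D \right)} = - 8 \left(D - 2\right) = - 8 \left(-2 + D\right) = 16 - 8 D$)
$k{\left(C{\left(9 \right)} \right)} + \frac{1}{-1560 + \left(570 + 555\right)} = \left(16 - 24\right) + \frac{1}{-1560 + \left(570 + 555\right)} = \left(16 - 24\right) + \frac{1}{-1560 + 1125} = -8 + \frac{1}{-435} = -8 - \frac{1}{435} = - \frac{3481}{435}$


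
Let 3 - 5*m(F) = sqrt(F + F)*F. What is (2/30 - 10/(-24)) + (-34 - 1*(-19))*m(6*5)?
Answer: -511/60 + 180*sqrt(15) ≈ 688.62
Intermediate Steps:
m(F) = 3/5 - sqrt(2)*F**(3/2)/5 (m(F) = 3/5 - sqrt(F + F)*F/5 = 3/5 - sqrt(2*F)*F/5 = 3/5 - sqrt(2)*sqrt(F)*F/5 = 3/5 - sqrt(2)*F**(3/2)/5)
(2/30 - 10/(-24)) + (-34 - 1*(-19))*m(6*5) = (2/30 - 10/(-24)) + (-34 - 1*(-19))*(3/5 - sqrt(2)*(6*5)**(3/2)/5) = (2*(1/30) - 10*(-1/24)) + (-34 + 19)*(3/5 - sqrt(2)*30**(3/2)/5) = (1/15 + 5/12) - 15*(3/5 - sqrt(2)*30*sqrt(30)/5) = 29/60 - 15*(3/5 - 12*sqrt(15)) = 29/60 + (-9 + 180*sqrt(15)) = -511/60 + 180*sqrt(15)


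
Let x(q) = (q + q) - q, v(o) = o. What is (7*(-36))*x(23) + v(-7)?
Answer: -5803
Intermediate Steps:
x(q) = q (x(q) = 2*q - q = q)
(7*(-36))*x(23) + v(-7) = (7*(-36))*23 - 7 = -252*23 - 7 = -5796 - 7 = -5803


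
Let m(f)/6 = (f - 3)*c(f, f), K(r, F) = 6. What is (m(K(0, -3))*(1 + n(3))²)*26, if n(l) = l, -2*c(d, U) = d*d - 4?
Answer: -119808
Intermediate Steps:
c(d, U) = 2 - d²/2 (c(d, U) = -(d*d - 4)/2 = -(d² - 4)/2 = -(-4 + d²)/2 = 2 - d²/2)
m(f) = 6*(-3 + f)*(2 - f²/2) (m(f) = 6*((f - 3)*(2 - f²/2)) = 6*((-3 + f)*(2 - f²/2)) = 6*(-3 + f)*(2 - f²/2))
(m(K(0, -3))*(1 + n(3))²)*26 = ((-3*(-4 + 6²)*(-3 + 6))*(1 + 3)²)*26 = (-3*(-4 + 36)*3*4²)*26 = (-3*32*3*16)*26 = -288*16*26 = -4608*26 = -119808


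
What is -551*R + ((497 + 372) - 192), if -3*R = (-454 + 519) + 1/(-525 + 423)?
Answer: 3859741/306 ≈ 12614.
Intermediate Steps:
R = -6629/306 (R = -((-454 + 519) + 1/(-525 + 423))/3 = -(65 + 1/(-102))/3 = -(65 - 1/102)/3 = -⅓*6629/102 = -6629/306 ≈ -21.663)
-551*R + ((497 + 372) - 192) = -551*(-6629/306) + ((497 + 372) - 192) = 3652579/306 + (869 - 192) = 3652579/306 + 677 = 3859741/306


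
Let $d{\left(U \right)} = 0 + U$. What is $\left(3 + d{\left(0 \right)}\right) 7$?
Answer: $21$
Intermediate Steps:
$d{\left(U \right)} = U$
$\left(3 + d{\left(0 \right)}\right) 7 = \left(3 + 0\right) 7 = 3 \cdot 7 = 21$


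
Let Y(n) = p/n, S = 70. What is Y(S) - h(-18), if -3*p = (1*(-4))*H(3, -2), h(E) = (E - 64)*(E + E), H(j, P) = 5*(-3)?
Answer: -20666/7 ≈ -2952.3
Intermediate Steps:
H(j, P) = -15
h(E) = 2*E*(-64 + E) (h(E) = (-64 + E)*(2*E) = 2*E*(-64 + E))
p = -20 (p = -1*(-4)*(-15)/3 = -(-4)*(-15)/3 = -⅓*60 = -20)
Y(n) = -20/n
Y(S) - h(-18) = -20/70 - 2*(-18)*(-64 - 18) = -20*1/70 - 2*(-18)*(-82) = -2/7 - 1*2952 = -2/7 - 2952 = -20666/7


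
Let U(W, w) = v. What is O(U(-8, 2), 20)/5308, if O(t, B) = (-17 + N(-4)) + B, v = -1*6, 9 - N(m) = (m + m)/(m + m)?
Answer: 11/5308 ≈ 0.0020723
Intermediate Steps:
N(m) = 8 (N(m) = 9 - (m + m)/(m + m) = 9 - 2*m/(2*m) = 9 - 2*m*1/(2*m) = 9 - 1*1 = 9 - 1 = 8)
v = -6
U(W, w) = -6
O(t, B) = -9 + B (O(t, B) = (-17 + 8) + B = -9 + B)
O(U(-8, 2), 20)/5308 = (-9 + 20)/5308 = 11*(1/5308) = 11/5308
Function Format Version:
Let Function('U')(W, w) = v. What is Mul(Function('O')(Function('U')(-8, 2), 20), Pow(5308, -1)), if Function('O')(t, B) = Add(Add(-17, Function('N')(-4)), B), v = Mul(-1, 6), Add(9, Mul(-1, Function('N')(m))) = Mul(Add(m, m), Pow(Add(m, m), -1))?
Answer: Rational(11, 5308) ≈ 0.0020723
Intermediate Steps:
Function('N')(m) = 8 (Function('N')(m) = Add(9, Mul(-1, Mul(Add(m, m), Pow(Add(m, m), -1)))) = Add(9, Mul(-1, Mul(Mul(2, m), Pow(Mul(2, m), -1)))) = Add(9, Mul(-1, Mul(Mul(2, m), Mul(Rational(1, 2), Pow(m, -1))))) = Add(9, Mul(-1, 1)) = Add(9, -1) = 8)
v = -6
Function('U')(W, w) = -6
Function('O')(t, B) = Add(-9, B) (Function('O')(t, B) = Add(Add(-17, 8), B) = Add(-9, B))
Mul(Function('O')(Function('U')(-8, 2), 20), Pow(5308, -1)) = Mul(Add(-9, 20), Pow(5308, -1)) = Mul(11, Rational(1, 5308)) = Rational(11, 5308)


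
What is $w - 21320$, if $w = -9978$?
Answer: $-31298$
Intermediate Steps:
$w - 21320 = -9978 - 21320 = -31298$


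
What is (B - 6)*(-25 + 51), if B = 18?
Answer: 312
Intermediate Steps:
(B - 6)*(-25 + 51) = (18 - 6)*(-25 + 51) = 12*26 = 312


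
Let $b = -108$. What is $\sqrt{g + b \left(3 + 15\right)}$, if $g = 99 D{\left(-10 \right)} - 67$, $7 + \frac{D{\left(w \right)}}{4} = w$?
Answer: $i \sqrt{8743} \approx 93.504 i$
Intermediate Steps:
$D{\left(w \right)} = -28 + 4 w$
$g = -6799$ ($g = 99 \left(-28 + 4 \left(-10\right)\right) - 67 = 99 \left(-28 - 40\right) - 67 = 99 \left(-68\right) - 67 = -6732 - 67 = -6799$)
$\sqrt{g + b \left(3 + 15\right)} = \sqrt{-6799 - 108 \left(3 + 15\right)} = \sqrt{-6799 - 1944} = \sqrt{-8743} = i \sqrt{8743}$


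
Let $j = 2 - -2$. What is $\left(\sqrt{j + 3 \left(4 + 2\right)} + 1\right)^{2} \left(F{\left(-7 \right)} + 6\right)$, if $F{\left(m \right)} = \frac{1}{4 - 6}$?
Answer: $\frac{253}{2} + 11 \sqrt{22} \approx 178.09$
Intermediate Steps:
$j = 4$ ($j = 2 + 2 = 4$)
$F{\left(m \right)} = - \frac{1}{2}$ ($F{\left(m \right)} = \frac{1}{-2} = - \frac{1}{2}$)
$\left(\sqrt{j + 3 \left(4 + 2\right)} + 1\right)^{2} \left(F{\left(-7 \right)} + 6\right) = \left(\sqrt{4 + 3 \left(4 + 2\right)} + 1\right)^{2} \left(- \frac{1}{2} + 6\right) = \left(\sqrt{4 + 3 \cdot 6} + 1\right)^{2} \cdot \frac{11}{2} = \left(\sqrt{4 + 18} + 1\right)^{2} \cdot \frac{11}{2} = \left(\sqrt{22} + 1\right)^{2} \cdot \frac{11}{2} = \left(1 + \sqrt{22}\right)^{2} \cdot \frac{11}{2} = \frac{11 \left(1 + \sqrt{22}\right)^{2}}{2}$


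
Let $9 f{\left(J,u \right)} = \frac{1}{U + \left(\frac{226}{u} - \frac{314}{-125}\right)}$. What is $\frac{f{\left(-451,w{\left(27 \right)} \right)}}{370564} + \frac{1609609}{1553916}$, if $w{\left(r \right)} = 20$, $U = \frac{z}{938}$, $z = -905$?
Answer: $\frac{336926830920207887}{325269044593817688} \approx 1.0358$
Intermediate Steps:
$U = - \frac{905}{938} \approx -0.96482$
$f{\left(J,u \right)} = \frac{1}{9 \left(\frac{181407}{117250} + \frac{226}{u}\right)}$ ($f{\left(J,u \right)} = \frac{1}{9 \left(- \frac{905}{938} + \left(\frac{226}{u} - \frac{314}{-125}\right)\right)} = \frac{1}{9 \left(- \frac{905}{938} + \left(\frac{226}{u} - - \frac{314}{125}\right)\right)} = \frac{1}{9 \left(- \frac{905}{938} + \left(\frac{226}{u} + \frac{314}{125}\right)\right)} = \frac{1}{9 \left(- \frac{905}{938} + \left(\frac{314}{125} + \frac{226}{u}\right)\right)} = \frac{1}{9 \left(\frac{181407}{117250} + \frac{226}{u}\right)}$)
$\frac{f{\left(-451,w{\left(27 \right)} \right)}}{370564} + \frac{1609609}{1553916} = \frac{\frac{117250}{9} \cdot 20 \frac{1}{26498500 + 181407 \cdot 20}}{370564} + \frac{1609609}{1553916} = \frac{117250}{9} \cdot 20 \frac{1}{26498500 + 3628140} \cdot \frac{1}{370564} + 1609609 \cdot \frac{1}{1553916} = \frac{117250}{9} \cdot 20 \cdot \frac{1}{30126640} \cdot \frac{1}{370564} + \frac{1609609}{1553916} = \frac{58625}{6778494} \cdot \frac{1}{370564} + \frac{1609609}{1553916} = \frac{58625}{2511865850616} + \frac{1609609}{1553916} = \frac{336926830920207887}{325269044593817688}$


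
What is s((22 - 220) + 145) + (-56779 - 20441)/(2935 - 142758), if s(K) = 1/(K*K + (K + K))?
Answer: 208865483/377941569 ≈ 0.55264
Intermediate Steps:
s(K) = 1/(K² + 2*K)
s((22 - 220) + 145) + (-56779 - 20441)/(2935 - 142758) = 1/(((22 - 220) + 145)*(2 + ((22 - 220) + 145))) + (-56779 - 20441)/(2935 - 142758) = 1/((-198 + 145)*(2 + (-198 + 145))) - 77220/(-139823) = 1/((-53)*(2 - 53)) - 77220*(-1/139823) = -1/53/(-51) + 77220/139823 = -1/53*(-1/51) + 77220/139823 = 1/2703 + 77220/139823 = 208865483/377941569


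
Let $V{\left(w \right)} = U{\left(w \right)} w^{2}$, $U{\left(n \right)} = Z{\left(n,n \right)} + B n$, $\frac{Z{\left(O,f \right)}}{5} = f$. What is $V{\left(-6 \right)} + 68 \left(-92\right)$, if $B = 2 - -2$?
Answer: $-8200$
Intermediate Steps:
$Z{\left(O,f \right)} = 5 f$
$B = 4$ ($B = 2 + 2 = 4$)
$U{\left(n \right)} = 9 n$ ($U{\left(n \right)} = 5 n + 4 n = 9 n$)
$V{\left(w \right)} = 9 w^{3}$ ($V{\left(w \right)} = 9 w w^{2} = 9 w^{3}$)
$V{\left(-6 \right)} + 68 \left(-92\right) = 9 \left(-6\right)^{3} + 68 \left(-92\right) = 9 \left(-216\right) - 6256 = -1944 - 6256 = -8200$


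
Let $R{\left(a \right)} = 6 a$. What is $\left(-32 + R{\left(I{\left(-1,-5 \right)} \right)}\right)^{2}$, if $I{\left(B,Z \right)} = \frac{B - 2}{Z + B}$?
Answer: $841$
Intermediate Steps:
$I{\left(B,Z \right)} = \frac{-2 + B}{B + Z}$
$\left(-32 + R{\left(I{\left(-1,-5 \right)} \right)}\right)^{2} = \left(-32 + 6 \frac{-2 - 1}{-1 - 5}\right)^{2} = \left(-32 + 6 \frac{1}{-6} \left(-3\right)\right)^{2} = \left(-32 + 6 \left(\left(- \frac{1}{6}\right) \left(-3\right)\right)\right)^{2} = \left(-32 + 6 \cdot \frac{1}{2}\right)^{2} = \left(-32 + 3\right)^{2} = \left(-29\right)^{2} = 841$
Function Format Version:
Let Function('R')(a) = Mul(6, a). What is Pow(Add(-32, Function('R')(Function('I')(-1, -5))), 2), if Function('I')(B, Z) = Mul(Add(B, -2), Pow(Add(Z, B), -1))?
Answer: 841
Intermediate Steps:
Function('I')(B, Z) = Mul(Pow(Add(B, Z), -1), Add(-2, B)) (Function('I')(B, Z) = Mul(Add(-2, B), Pow(Add(B, Z), -1)) = Mul(Pow(Add(B, Z), -1), Add(-2, B)))
Pow(Add(-32, Function('R')(Function('I')(-1, -5))), 2) = Pow(Add(-32, Mul(6, Mul(Pow(Add(-1, -5), -1), Add(-2, -1)))), 2) = Pow(Add(-32, Mul(6, Mul(Pow(-6, -1), -3))), 2) = Pow(Add(-32, Mul(6, Mul(Rational(-1, 6), -3))), 2) = Pow(Add(-32, Mul(6, Rational(1, 2))), 2) = Pow(Add(-32, 3), 2) = Pow(-29, 2) = 841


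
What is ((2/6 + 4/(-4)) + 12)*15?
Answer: 170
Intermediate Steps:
((2/6 + 4/(-4)) + 12)*15 = ((2*(⅙) + 4*(-¼)) + 12)*15 = ((⅓ - 1) + 12)*15 = (-⅔ + 12)*15 = (34/3)*15 = 170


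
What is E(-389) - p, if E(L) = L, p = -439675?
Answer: 439286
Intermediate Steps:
E(-389) - p = -389 - 1*(-439675) = -389 + 439675 = 439286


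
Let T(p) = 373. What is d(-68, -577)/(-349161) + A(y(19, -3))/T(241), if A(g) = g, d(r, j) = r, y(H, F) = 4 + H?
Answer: 8056067/130237053 ≈ 0.061857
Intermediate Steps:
d(-68, -577)/(-349161) + A(y(19, -3))/T(241) = -68/(-349161) + (4 + 19)/373 = -68*(-1/349161) + 23*(1/373) = 68/349161 + 23/373 = 8056067/130237053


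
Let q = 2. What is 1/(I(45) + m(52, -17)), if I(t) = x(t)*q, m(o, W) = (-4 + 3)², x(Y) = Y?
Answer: 1/91 ≈ 0.010989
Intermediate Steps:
m(o, W) = 1 (m(o, W) = (-1)² = 1)
I(t) = 2*t (I(t) = t*2 = 2*t)
1/(I(45) + m(52, -17)) = 1/(2*45 + 1) = 1/(90 + 1) = 1/91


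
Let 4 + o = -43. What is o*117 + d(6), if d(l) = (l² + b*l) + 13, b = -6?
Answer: -5486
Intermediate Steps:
o = -47 (o = -4 - 43 = -47)
d(l) = 13 + l² - 6*l (d(l) = (l² - 6*l) + 13 = 13 + l² - 6*l)
o*117 + d(6) = -47*117 + (13 + 6² - 6*6) = -5499 + (13 + 36 - 36) = -5499 + 13 = -5486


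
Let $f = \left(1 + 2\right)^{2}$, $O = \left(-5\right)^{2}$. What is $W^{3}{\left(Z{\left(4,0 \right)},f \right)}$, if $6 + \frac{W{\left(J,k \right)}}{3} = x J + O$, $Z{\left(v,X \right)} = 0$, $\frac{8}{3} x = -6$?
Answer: $185193$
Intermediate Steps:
$x = - \frac{9}{4}$ ($x = \frac{3}{8} \left(-6\right) = - \frac{9}{4} \approx -2.25$)
$O = 25$
$f = 9$ ($f = 3^{2} = 9$)
$W{\left(J,k \right)} = 57 - \frac{27 J}{4}$ ($W{\left(J,k \right)} = -18 + 3 \left(- \frac{9 J}{4} + 25\right) = -18 + 3 \left(25 - \frac{9 J}{4}\right) = -18 - \left(-75 + \frac{27 J}{4}\right) = 57 - \frac{27 J}{4}$)
$W^{3}{\left(Z{\left(4,0 \right)},f \right)} = \left(57 - 0\right)^{3} = \left(57 + 0\right)^{3} = 57^{3} = 185193$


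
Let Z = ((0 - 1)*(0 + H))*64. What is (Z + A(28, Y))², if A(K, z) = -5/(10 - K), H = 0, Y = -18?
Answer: 25/324 ≈ 0.077160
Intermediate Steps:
Z = 0 (Z = ((0 - 1)*(0 + 0))*64 = -1*0*64 = 0*64 = 0)
(Z + A(28, Y))² = (0 + 5/(-10 + 28))² = (0 + 5/18)² = (5/18)² = 25/324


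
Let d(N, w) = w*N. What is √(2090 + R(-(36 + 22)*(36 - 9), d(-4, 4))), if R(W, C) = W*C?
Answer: 7*√554 ≈ 164.76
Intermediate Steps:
d(N, w) = N*w
R(W, C) = C*W
√(2090 + R(-(36 + 22)*(36 - 9), d(-4, 4))) = √(2090 + (-4*4)*(-(36 + 22)*(36 - 9))) = √(2090 - (-16)*58*27) = √(2090 - (-16)*1566) = √(2090 - 16*(-1566)) = √(2090 + 25056) = √27146 = 7*√554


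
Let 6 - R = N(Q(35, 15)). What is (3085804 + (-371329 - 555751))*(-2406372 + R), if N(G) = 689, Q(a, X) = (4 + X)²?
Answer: -5196167397820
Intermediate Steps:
R = -683 (R = 6 - 1*689 = 6 - 689 = -683)
(3085804 + (-371329 - 555751))*(-2406372 + R) = (3085804 + (-371329 - 555751))*(-2406372 - 683) = (3085804 - 927080)*(-2407055) = 2158724*(-2407055) = -5196167397820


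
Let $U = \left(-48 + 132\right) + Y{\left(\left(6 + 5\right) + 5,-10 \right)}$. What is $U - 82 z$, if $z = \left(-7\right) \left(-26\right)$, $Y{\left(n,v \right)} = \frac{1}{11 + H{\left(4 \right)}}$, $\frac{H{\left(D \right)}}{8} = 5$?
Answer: $- \frac{756839}{51} \approx -14840.0$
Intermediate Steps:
$H{\left(D \right)} = 40$ ($H{\left(D \right)} = 8 \cdot 5 = 40$)
$Y{\left(n,v \right)} = \frac{1}{51}$ ($Y{\left(n,v \right)} = \frac{1}{11 + 40} = \frac{1}{51}$)
$U = \frac{4285}{51}$ ($U = \left(-48 + 132\right) + \frac{1}{51} = 84 + \frac{1}{51} = \frac{4285}{51} \approx 84.02$)
$z = 182$
$U - 82 z = \frac{4285}{51} - 14924 = - \frac{756839}{51}$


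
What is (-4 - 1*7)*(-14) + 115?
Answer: 269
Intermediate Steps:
(-4 - 1*7)*(-14) + 115 = (-4 - 7)*(-14) + 115 = -11*(-14) + 115 = 154 + 115 = 269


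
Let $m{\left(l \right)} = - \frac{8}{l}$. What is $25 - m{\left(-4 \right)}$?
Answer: $23$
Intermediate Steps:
$25 - m{\left(-4 \right)} = 25 - - \frac{8}{-4} = 25 - \left(-8\right) \left(- \frac{1}{4}\right) = 25 - 2 = 23$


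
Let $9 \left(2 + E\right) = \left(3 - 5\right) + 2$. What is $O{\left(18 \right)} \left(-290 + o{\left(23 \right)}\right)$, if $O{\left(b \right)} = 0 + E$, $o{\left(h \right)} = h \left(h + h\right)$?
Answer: $-1536$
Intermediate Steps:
$o{\left(h \right)} = 2 h^{2}$ ($o{\left(h \right)} = h 2 h = 2 h^{2}$)
$E = -2$ ($E = -2 + \frac{\left(3 - 5\right) + 2}{9} = -2 + \frac{-2 + 2}{9} = -2 + \frac{1}{9} \cdot 0 = -2 + 0 = -2$)
$O{\left(b \right)} = -2$ ($O{\left(b \right)} = 0 - 2 = -2$)
$O{\left(18 \right)} \left(-290 + o{\left(23 \right)}\right) = - 2 \left(-290 + 2 \cdot 23^{2}\right) = - 2 \left(-290 + 2 \cdot 529\right) = - 2 \left(-290 + 1058\right) = \left(-2\right) 768 = -1536$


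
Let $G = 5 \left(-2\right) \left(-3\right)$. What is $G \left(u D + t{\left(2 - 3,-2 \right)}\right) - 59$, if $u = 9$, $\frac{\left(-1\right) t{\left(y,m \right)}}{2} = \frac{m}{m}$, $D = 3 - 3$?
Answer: $-119$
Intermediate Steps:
$D = 0$ ($D = 3 - 3 = 0$)
$t{\left(y,m \right)} = -2$ ($t{\left(y,m \right)} = - 2 \frac{m}{m} = \left(-2\right) 1 = -2$)
$G = 30$ ($G = \left(-10\right) \left(-3\right) = 30$)
$G \left(u D + t{\left(2 - 3,-2 \right)}\right) - 59 = 30 \left(9 \cdot 0 - 2\right) - 59 = 30 \left(0 - 2\right) - 59 = 30 \left(-2\right) - 59 = -60 - 59 = -119$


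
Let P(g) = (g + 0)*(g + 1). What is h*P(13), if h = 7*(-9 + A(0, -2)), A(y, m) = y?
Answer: -11466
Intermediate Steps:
P(g) = g*(1 + g)
h = -63 (h = 7*(-9 + 0) = 7*(-9) = -63)
h*P(13) = -819*(1 + 13) = -819*14 = -63*182 = -11466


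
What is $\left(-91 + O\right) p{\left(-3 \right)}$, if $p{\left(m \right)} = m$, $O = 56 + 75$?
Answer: $-120$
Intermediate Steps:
$O = 131$
$\left(-91 + O\right) p{\left(-3 \right)} = \left(-91 + 131\right) \left(-3\right) = 40 \left(-3\right) = -120$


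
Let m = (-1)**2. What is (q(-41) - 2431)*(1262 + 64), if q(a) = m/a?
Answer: -132165072/41 ≈ -3.2235e+6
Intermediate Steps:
m = 1
q(a) = 1/a
(q(-41) - 2431)*(1262 + 64) = (1/(-41) - 2431)*(1262 + 64) = (-1/41 - 2431)*1326 = -99672/41*1326 = -132165072/41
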